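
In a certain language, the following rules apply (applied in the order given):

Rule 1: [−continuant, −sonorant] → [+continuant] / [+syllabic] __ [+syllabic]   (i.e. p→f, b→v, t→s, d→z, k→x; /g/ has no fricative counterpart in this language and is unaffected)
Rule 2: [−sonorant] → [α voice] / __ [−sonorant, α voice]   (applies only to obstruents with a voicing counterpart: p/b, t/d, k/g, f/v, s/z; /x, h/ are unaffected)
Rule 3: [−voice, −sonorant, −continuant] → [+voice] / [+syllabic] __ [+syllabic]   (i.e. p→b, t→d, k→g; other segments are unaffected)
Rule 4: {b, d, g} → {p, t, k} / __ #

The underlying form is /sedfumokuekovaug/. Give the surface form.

Rule 1 (intervocalic spirantization): /k/ is a stop between vowels /o/ and /u/, so it spirantizes to the fricative [x]. /k/ is a stop between vowels /e/ and /o/, so it spirantizes to the fricative [x]. /sedfumokuekovaug/ → sedfumoxuexovaug.
Rule 2 (regressive voicing assimilation): /d/ precedes the voiceless obstruent /f/, so it devoices to [t] by assimilation. /sedfumoxuexovaug/ → setfumoxuexovaug.
Rule 3 (intervocalic voicing): no segment meets the environment; /setfumoxuexovaug/ is unchanged.
Rule 4 (final devoicing): /g/ is a voiced stop in word-final position, so it devoices to [k]. /setfumoxuexovaug/ → setfumoxuexovauk.

setfumoxuexovauk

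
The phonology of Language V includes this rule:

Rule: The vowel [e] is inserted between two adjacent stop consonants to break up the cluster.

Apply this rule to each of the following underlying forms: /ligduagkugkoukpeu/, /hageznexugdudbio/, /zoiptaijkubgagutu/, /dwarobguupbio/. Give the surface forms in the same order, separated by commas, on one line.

/ligduagkugkoukpeu/: /g/ and /d/ form a stop–stop cluster, so [e] is inserted between them. /g/ and /k/ form a stop–stop cluster, so [e] is inserted between them. /g/ and /k/ form a stop–stop cluster, so [e] is inserted between them. /k/ and /p/ form a stop–stop cluster, so [e] is inserted between them. → [ligeduagekugekoukepeu].
/hageznexugdudbio/: /g/ and /d/ form a stop–stop cluster, so [e] is inserted between them. /d/ and /b/ form a stop–stop cluster, so [e] is inserted between them. → [hageznexugedudebio].
/zoiptaijkubgagutu/: /p/ and /t/ form a stop–stop cluster, so [e] is inserted between them. /b/ and /g/ form a stop–stop cluster, so [e] is inserted between them. → [zoipetaijkubegagutu].
/dwarobguupbio/: /b/ and /g/ form a stop–stop cluster, so [e] is inserted between them. /p/ and /b/ form a stop–stop cluster, so [e] is inserted between them. → [dwarobeguupebio].

ligeduagekugekoukepeu, hageznexugedudebio, zoipetaijkubegagutu, dwarobeguupebio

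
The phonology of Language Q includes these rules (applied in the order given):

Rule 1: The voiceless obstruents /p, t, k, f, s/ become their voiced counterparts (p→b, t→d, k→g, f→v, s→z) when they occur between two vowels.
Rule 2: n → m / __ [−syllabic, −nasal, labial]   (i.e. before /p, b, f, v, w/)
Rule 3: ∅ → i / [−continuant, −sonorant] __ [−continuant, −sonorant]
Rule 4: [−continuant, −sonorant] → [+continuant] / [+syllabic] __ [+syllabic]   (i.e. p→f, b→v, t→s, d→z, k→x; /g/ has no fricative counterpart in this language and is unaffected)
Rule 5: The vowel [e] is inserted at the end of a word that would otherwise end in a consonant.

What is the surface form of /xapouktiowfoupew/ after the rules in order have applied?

Rule 1 (intervocalic voicing): /p/ is a voiceless obstruent between vowels /a/ and /o/, so it voices to [b]. /p/ is a voiceless obstruent between vowels /u/ and /e/, so it voices to [b]. /xapouktiowfoupew/ → xabouktiowfoubew.
Rule 2 (nasal place assimilation): no segment meets the environment; /xabouktiowfoubew/ is unchanged.
Rule 3 (stop-cluster i-epenthesis): /k/ and /t/ form a stop–stop cluster, so [i] is inserted between them. /xabouktiowfoubew/ → xaboukitiowfoubew.
Rule 4 (intervocalic spirantization): /b/ is a stop between vowels /a/ and /o/, so it spirantizes to the fricative [v]. /k/ is a stop between vowels /u/ and /i/, so it spirantizes to the fricative [x]. /t/ is a stop between vowels /i/ and /i/, so it spirantizes to the fricative [s]. /b/ is a stop between vowels /u/ and /e/, so it spirantizes to the fricative [v]. /xaboukitiowfoubew/ → xavouxisiowfouvew.
Rule 5 (final e-epenthesis): the form ends in the consonant /w/, so [e] is inserted word-finally. /xavouxisiowfouvew/ → xavouxisiowfouvewe.

xavouxisiowfouvewe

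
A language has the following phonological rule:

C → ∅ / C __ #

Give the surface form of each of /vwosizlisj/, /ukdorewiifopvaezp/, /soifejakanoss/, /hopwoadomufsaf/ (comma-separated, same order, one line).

vwosizlis, ukdorewiifopvaez, soifejakanos, hopwoadomufsaf

/vwosizlisj/: /j/ is the second consonant of a word-final cluster /sj/, so it deletes. → [vwosizlis].
/ukdorewiifopvaezp/: /p/ is the second consonant of a word-final cluster /zp/, so it deletes. → [ukdorewiifopvaez].
/soifejakanoss/: /s/ is the second consonant of a word-final cluster /ss/, so it deletes. → [soifejakanos].
/hopwoadomufsaf/: the rule's environment is not met; surfaces unchanged as [hopwoadomufsaf].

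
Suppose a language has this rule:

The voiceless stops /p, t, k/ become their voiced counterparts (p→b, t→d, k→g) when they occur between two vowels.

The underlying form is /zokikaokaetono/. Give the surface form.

/k/ is a voiceless stop between vowels /o/ and /i/, so it voices to [g].
/k/ is a voiceless stop between vowels /i/ and /a/, so it voices to [g].
/k/ is a voiceless stop between vowels /o/ and /a/, so it voices to [g].
/t/ is a voiceless stop between vowels /e/ and /o/, so it voices to [d].
Surface form: [zogigaogaedono].

zogigaogaedono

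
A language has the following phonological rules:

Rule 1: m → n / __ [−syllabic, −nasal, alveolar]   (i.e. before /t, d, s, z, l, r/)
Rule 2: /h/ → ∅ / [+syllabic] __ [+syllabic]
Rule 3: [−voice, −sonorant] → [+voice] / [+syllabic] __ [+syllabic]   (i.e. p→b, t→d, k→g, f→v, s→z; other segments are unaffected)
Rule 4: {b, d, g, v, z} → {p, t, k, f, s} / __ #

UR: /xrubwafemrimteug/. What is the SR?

Rule 1 (nasal place assimilation): /m/ precedes the alveolar consonant /r/, so it assimilates in place to [n]. /m/ precedes the alveolar consonant /t/, so it assimilates in place to [n]. /xrubwafemrimteug/ → xrubwafenrinteug.
Rule 2 (intervocalic h-deletion): no segment meets the environment; /xrubwafenrinteug/ is unchanged.
Rule 3 (intervocalic voicing): /f/ is a voiceless obstruent between vowels /a/ and /e/, so it voices to [v]. /xrubwafenrinteug/ → xrubwavenrinteug.
Rule 4 (final devoicing): /g/ is a voiced obstruent in word-final position, so it devoices to [k]. /xrubwavenrinteug/ → xrubwavenrinteuk.

xrubwavenrinteuk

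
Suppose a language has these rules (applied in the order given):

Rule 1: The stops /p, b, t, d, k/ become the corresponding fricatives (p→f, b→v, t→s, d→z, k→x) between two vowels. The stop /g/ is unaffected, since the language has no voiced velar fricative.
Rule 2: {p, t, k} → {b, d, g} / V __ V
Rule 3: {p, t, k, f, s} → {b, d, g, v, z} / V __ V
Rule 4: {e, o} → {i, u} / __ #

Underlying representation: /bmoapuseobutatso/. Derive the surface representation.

Rule 1 (intervocalic spirantization): /p/ is a stop between vowels /a/ and /u/, so it spirantizes to the fricative [f]. /b/ is a stop between vowels /o/ and /u/, so it spirantizes to the fricative [v]. /t/ is a stop between vowels /u/ and /a/, so it spirantizes to the fricative [s]. /bmoapuseobutatso/ → bmoafuseovusatso.
Rule 2 (intervocalic voicing): no segment meets the environment; /bmoafuseovusatso/ is unchanged.
Rule 3 (intervocalic voicing): /f/ is a voiceless obstruent between vowels /a/ and /u/, so it voices to [v]. /s/ is a voiceless obstruent between vowels /u/ and /e/, so it voices to [z]. /s/ is a voiceless obstruent between vowels /u/ and /a/, so it voices to [z]. /bmoafuseovusatso/ → bmoavuzeovuzatso.
Rule 4 (final vowel raising): /o/ is a mid vowel in word-final position, so it raises to [u]. /bmoavuzeovuzatso/ → bmoavuzeovuzatsu.

bmoavuzeovuzatsu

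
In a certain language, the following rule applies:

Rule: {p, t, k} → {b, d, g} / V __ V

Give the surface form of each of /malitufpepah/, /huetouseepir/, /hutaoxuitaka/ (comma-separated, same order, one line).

malidufpebah, huedouseebir, hudaoxuidaga

/malitufpepah/: /t/ is a voiceless stop between vowels /i/ and /u/, so it voices to [d]. /p/ is a voiceless stop between vowels /e/ and /a/, so it voices to [b]. → [malidufpebah].
/huetouseepir/: /t/ is a voiceless stop between vowels /e/ and /o/, so it voices to [d]. /p/ is a voiceless stop between vowels /e/ and /i/, so it voices to [b]. → [huedouseebir].
/hutaoxuitaka/: /t/ is a voiceless stop between vowels /u/ and /a/, so it voices to [d]. /t/ is a voiceless stop between vowels /i/ and /a/, so it voices to [d]. /k/ is a voiceless stop between vowels /a/ and /a/, so it voices to [g]. → [hudaoxuidaga].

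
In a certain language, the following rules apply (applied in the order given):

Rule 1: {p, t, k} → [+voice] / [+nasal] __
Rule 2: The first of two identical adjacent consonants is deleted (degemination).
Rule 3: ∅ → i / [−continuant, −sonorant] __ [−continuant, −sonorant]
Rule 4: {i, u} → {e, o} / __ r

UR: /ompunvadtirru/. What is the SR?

Rule 1 (post-nasal voicing): /p/ is a voiceless stop immediately after the nasal /m/, so it voices to [b]. /ompunvadtirru/ → ombunvadtirru.
Rule 2 (degemination): /rr/ is a geminate; the first /r/ deletes. /ombunvadtirru/ → ombunvadtiru.
Rule 3 (stop-cluster i-epenthesis): /d/ and /t/ form a stop–stop cluster, so [i] is inserted between them. /ombunvadtiru/ → ombunvaditiru.
Rule 4 (pre-rhotic lowering): /i/ is a high vowel immediately before /r/, so it lowers to [e]. /ombunvaditiru/ → ombunvaditeru.

ombunvaditeru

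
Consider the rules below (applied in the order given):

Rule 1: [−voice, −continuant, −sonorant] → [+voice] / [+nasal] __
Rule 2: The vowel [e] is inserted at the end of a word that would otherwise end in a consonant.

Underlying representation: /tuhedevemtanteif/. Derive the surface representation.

tuhedevemdandeife

Rule 1 (post-nasal voicing): /t/ is a voiceless stop immediately after the nasal /m/, so it voices to [d]. /t/ is a voiceless stop immediately after the nasal /n/, so it voices to [d]. /tuhedevemtanteif/ → tuhedevemdandeif.
Rule 2 (final e-epenthesis): the form ends in the consonant /f/, so [e] is inserted word-finally. /tuhedevemdandeif/ → tuhedevemdandeife.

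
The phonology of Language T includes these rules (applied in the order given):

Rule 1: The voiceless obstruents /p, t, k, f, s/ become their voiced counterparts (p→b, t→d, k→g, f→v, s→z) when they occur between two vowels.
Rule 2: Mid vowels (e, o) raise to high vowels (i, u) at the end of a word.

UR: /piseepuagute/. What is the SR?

Rule 1 (intervocalic voicing): /s/ is a voiceless obstruent between vowels /i/ and /e/, so it voices to [z]. /p/ is a voiceless obstruent between vowels /e/ and /u/, so it voices to [b]. /t/ is a voiceless obstruent between vowels /u/ and /e/, so it voices to [d]. /piseepuagute/ → pizeebuagude.
Rule 2 (final vowel raising): /e/ is a mid vowel in word-final position, so it raises to [i]. /pizeebuagude/ → pizeebuagudi.

pizeebuagudi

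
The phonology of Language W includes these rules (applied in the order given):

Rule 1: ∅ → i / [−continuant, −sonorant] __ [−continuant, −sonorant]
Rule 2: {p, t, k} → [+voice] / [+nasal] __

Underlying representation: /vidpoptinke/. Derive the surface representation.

vidipopitinge

Rule 1 (stop-cluster i-epenthesis): /d/ and /p/ form a stop–stop cluster, so [i] is inserted between them. /p/ and /t/ form a stop–stop cluster, so [i] is inserted between them. /vidpoptinke/ → vidipopitinke.
Rule 2 (post-nasal voicing): /k/ is a voiceless stop immediately after the nasal /n/, so it voices to [g]. /vidipopitinke/ → vidipopitinge.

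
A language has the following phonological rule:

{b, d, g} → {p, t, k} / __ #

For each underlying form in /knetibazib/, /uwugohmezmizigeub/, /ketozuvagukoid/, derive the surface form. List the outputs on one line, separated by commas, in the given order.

/knetibazib/: /b/ is a voiced stop in word-final position, so it devoices to [p]. → [knetibazip].
/uwugohmezmizigeub/: /b/ is a voiced stop in word-final position, so it devoices to [p]. → [uwugohmezmizigeup].
/ketozuvagukoid/: /d/ is a voiced stop in word-final position, so it devoices to [t]. → [ketozuvagukoit].

knetibazip, uwugohmezmizigeup, ketozuvagukoit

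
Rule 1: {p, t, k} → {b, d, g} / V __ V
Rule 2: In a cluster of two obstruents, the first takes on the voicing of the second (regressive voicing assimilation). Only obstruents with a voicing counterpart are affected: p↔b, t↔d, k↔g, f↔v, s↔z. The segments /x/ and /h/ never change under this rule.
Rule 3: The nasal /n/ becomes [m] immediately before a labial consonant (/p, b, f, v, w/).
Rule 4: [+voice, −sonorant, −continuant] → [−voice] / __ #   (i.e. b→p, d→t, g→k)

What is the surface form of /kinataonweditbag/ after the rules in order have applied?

kinadaomwedidbak

Rule 1 (intervocalic voicing): /t/ is a voiceless stop between vowels /a/ and /a/, so it voices to [d]. /kinataonweditbag/ → kinadaonweditbag.
Rule 2 (regressive voicing assimilation): /t/ precedes the voiced obstruent /b/, so it voices to [d] by assimilation. /kinadaonweditbag/ → kinadaonwedidbag.
Rule 3 (nasal place assimilation): /n/ precedes the labial consonant /w/, so it assimilates in place to [m]. /kinadaonwedidbag/ → kinadaomwedidbag.
Rule 4 (final devoicing): /g/ is a voiced stop in word-final position, so it devoices to [k]. /kinadaomwedidbag/ → kinadaomwedidbak.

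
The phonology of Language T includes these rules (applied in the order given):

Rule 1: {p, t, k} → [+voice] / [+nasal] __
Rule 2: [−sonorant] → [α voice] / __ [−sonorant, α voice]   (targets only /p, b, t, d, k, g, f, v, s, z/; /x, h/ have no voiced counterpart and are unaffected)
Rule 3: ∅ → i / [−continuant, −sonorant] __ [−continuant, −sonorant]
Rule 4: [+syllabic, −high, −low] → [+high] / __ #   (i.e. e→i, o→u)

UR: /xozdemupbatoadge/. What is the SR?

xozdemubibatoadigi

Rule 1 (post-nasal voicing): no segment meets the environment; /xozdemupbatoadge/ is unchanged.
Rule 2 (regressive voicing assimilation): /p/ precedes the voiced obstruent /b/, so it voices to [b] by assimilation. /xozdemupbatoadge/ → xozdemubbatoadge.
Rule 3 (stop-cluster i-epenthesis): /b/ and /b/ form a stop–stop cluster, so [i] is inserted between them. /d/ and /g/ form a stop–stop cluster, so [i] is inserted between them. /xozdemubbatoadge/ → xozdemubibatoadige.
Rule 4 (final vowel raising): /e/ is a mid vowel in word-final position, so it raises to [i]. /xozdemubibatoadige/ → xozdemubibatoadigi.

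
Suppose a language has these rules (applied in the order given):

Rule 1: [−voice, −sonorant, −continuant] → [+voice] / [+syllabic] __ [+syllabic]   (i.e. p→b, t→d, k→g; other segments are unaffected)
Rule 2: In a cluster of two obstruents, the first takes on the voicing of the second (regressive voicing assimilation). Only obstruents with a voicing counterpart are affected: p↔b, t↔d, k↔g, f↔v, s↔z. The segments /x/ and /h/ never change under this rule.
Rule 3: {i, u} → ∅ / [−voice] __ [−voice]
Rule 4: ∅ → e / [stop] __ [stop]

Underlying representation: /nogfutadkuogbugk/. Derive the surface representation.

nokfudatekuogebukek

Rule 1 (intervocalic voicing): /t/ is a voiceless stop between vowels /u/ and /a/, so it voices to [d]. /nogfutadkuogbugk/ → nogfudadkuogbugk.
Rule 2 (regressive voicing assimilation): /g/ precedes the voiceless obstruent /f/, so it devoices to [k] by assimilation. /d/ precedes the voiceless obstruent /k/, so it devoices to [t] by assimilation. /g/ precedes the voiceless obstruent /k/, so it devoices to [k] by assimilation. /nogfudadkuogbugk/ → nokfudatkuogbukk.
Rule 3 (high vowel syncope): no segment meets the environment; /nokfudatkuogbukk/ is unchanged.
Rule 4 (stop-cluster e-epenthesis): /t/ and /k/ form a stop–stop cluster, so [e] is inserted between them. /g/ and /b/ form a stop–stop cluster, so [e] is inserted between them. /k/ and /k/ form a stop–stop cluster, so [e] is inserted between them. /nokfudatkuogbukk/ → nokfudatekuogebukek.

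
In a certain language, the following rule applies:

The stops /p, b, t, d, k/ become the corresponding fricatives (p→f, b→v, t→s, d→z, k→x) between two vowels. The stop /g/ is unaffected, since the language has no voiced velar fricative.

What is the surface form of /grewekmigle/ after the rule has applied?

grewekmigle

No segment of /grewekmigle/ meets the structural description of the rule, so the form surfaces unchanged.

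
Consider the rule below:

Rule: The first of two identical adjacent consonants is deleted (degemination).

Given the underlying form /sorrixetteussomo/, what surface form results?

sorixeteusomo

/rr/ is a geminate; the first /r/ deletes.
/tt/ is a geminate; the first /t/ deletes.
/ss/ is a geminate; the first /s/ deletes.
The other instances of /s/, /r/, /x/, /t/, /m/ do not occur in the required environment and remain unchanged.
Surface form: [sorixeteusomo].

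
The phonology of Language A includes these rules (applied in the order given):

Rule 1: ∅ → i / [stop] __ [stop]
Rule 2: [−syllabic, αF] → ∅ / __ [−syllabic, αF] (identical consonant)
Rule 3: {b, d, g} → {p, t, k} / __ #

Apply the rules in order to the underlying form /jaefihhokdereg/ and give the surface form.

Rule 1 (stop-cluster i-epenthesis): /k/ and /d/ form a stop–stop cluster, so [i] is inserted between them. /jaefihhokdereg/ → jaefihhokidereg.
Rule 2 (degemination): /hh/ is a geminate; the first /h/ deletes. /jaefihhokidereg/ → jaefihokidereg.
Rule 3 (final devoicing): /g/ is a voiced stop in word-final position, so it devoices to [k]. /jaefihokidereg/ → jaefihokiderek.

jaefihokiderek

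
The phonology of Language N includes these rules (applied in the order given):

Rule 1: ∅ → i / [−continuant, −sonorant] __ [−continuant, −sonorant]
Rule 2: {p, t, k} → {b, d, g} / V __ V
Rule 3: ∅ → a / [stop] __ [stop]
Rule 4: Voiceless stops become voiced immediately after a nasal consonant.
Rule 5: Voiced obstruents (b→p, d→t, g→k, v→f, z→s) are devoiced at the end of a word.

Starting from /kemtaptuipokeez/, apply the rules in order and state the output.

kemdabiduibogees

Rule 1 (stop-cluster i-epenthesis): /p/ and /t/ form a stop–stop cluster, so [i] is inserted between them. /kemtaptuipokeez/ → kemtapituipokeez.
Rule 2 (intervocalic voicing): /p/ is a voiceless stop between vowels /a/ and /i/, so it voices to [b]. /t/ is a voiceless stop between vowels /i/ and /u/, so it voices to [d]. /p/ is a voiceless stop between vowels /i/ and /o/, so it voices to [b]. /k/ is a voiceless stop between vowels /o/ and /e/, so it voices to [g]. /kemtapituipokeez/ → kemtabiduibogeez.
Rule 3 (stop-cluster a-epenthesis): no segment meets the environment; /kemtabiduibogeez/ is unchanged.
Rule 4 (post-nasal voicing): /t/ is a voiceless stop immediately after the nasal /m/, so it voices to [d]. /kemtabiduibogeez/ → kemdabiduibogeez.
Rule 5 (final devoicing): /z/ is a voiced obstruent in word-final position, so it devoices to [s]. /kemdabiduibogeez/ → kemdabiduibogees.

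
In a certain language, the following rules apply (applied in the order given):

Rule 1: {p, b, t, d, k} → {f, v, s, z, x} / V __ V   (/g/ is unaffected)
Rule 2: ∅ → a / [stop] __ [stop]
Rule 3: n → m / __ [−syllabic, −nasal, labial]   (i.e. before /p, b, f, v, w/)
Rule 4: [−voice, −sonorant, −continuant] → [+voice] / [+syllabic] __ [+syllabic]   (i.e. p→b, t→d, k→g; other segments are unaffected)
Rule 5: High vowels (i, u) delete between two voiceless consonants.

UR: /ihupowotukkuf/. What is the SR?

ihfowosugaguf

Rule 1 (intervocalic spirantization): /p/ is a stop between vowels /u/ and /o/, so it spirantizes to the fricative [f]. /t/ is a stop between vowels /o/ and /u/, so it spirantizes to the fricative [s]. /ihupowotukkuf/ → ihufowosukkuf.
Rule 2 (stop-cluster a-epenthesis): /k/ and /k/ form a stop–stop cluster, so [a] is inserted between them. /ihufowosukkuf/ → ihufowosukakuf.
Rule 3 (nasal place assimilation): no segment meets the environment; /ihufowosukakuf/ is unchanged.
Rule 4 (intervocalic voicing): /k/ is a voiceless stop between vowels /u/ and /a/, so it voices to [g]. /k/ is a voiceless stop between vowels /a/ and /u/, so it voices to [g]. /ihufowosukakuf/ → ihufowosugaguf.
Rule 5 (high vowel syncope): /u/ is a high vowel flanked by voiceless consonants /h/ and /f/, so it deletes. /ihufowosugaguf/ → ihfowosugaguf.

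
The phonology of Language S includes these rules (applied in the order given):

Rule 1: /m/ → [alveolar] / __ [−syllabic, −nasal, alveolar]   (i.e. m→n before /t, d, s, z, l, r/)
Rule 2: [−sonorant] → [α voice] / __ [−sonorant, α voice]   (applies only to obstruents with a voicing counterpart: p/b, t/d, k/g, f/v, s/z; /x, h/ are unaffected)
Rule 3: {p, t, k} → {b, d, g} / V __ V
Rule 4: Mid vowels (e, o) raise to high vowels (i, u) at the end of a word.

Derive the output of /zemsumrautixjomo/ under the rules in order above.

Rule 1 (nasal place assimilation): /m/ precedes the alveolar consonant /s/, so it assimilates in place to [n]. /m/ precedes the alveolar consonant /r/, so it assimilates in place to [n]. /zemsumrautixjomo/ → zensunrautixjomo.
Rule 2 (regressive voicing assimilation): no segment meets the environment; /zensunrautixjomo/ is unchanged.
Rule 3 (intervocalic voicing): /t/ is a voiceless stop between vowels /u/ and /i/, so it voices to [d]. /zensunrautixjomo/ → zensunraudixjomo.
Rule 4 (final vowel raising): /o/ is a mid vowel in word-final position, so it raises to [u]. /zensunraudixjomo/ → zensunraudixjomu.

zensunraudixjomu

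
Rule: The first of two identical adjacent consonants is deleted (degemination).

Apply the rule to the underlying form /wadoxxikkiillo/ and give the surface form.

/xx/ is a geminate; the first /x/ deletes.
/kk/ is a geminate; the first /k/ deletes.
/ll/ is a geminate; the first /l/ deletes.
The other instances of /w/, /d/, /x/, /k/, /l/ do not occur in the required environment and remain unchanged.
Surface form: [wadoxikiilo].

wadoxikiilo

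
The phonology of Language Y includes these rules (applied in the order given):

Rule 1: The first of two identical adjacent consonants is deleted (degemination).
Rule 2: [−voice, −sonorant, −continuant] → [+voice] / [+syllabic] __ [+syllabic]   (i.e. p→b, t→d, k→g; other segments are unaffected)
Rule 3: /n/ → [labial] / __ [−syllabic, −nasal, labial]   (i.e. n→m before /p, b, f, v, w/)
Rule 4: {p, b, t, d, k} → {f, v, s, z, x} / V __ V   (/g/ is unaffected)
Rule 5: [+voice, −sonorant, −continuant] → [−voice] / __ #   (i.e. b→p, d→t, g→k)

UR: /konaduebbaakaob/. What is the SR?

Rule 1 (degemination): /bb/ is a geminate; the first /b/ deletes. /konaduebbaakaob/ → konaduebaakaob.
Rule 2 (intervocalic voicing): /k/ is a voiceless stop between vowels /a/ and /a/, so it voices to [g]. /konaduebaakaob/ → konaduebaagaob.
Rule 3 (nasal place assimilation): no segment meets the environment; /konaduebaagaob/ is unchanged.
Rule 4 (intervocalic spirantization): /d/ is a stop between vowels /a/ and /u/, so it spirantizes to the fricative [z]. /b/ is a stop between vowels /e/ and /a/, so it spirantizes to the fricative [v]. /konaduebaagaob/ → konazuevaagaob.
Rule 5 (final devoicing): /b/ is a voiced stop in word-final position, so it devoices to [p]. /konazuevaagaob/ → konazuevaagaop.

konazuevaagaop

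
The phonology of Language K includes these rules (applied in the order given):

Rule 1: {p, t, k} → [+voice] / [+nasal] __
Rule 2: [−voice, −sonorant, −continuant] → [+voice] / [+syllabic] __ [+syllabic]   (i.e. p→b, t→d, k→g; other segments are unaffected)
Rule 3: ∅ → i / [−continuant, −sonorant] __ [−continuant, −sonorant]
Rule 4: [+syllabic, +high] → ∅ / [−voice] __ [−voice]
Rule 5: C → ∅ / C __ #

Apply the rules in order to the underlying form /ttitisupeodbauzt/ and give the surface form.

ttidisubeodibauz

Rule 1 (post-nasal voicing): no segment meets the environment; /ttitisupeodbauzt/ is unchanged.
Rule 2 (intervocalic voicing): /t/ is a voiceless stop between vowels /i/ and /i/, so it voices to [d]. /p/ is a voiceless stop between vowels /u/ and /e/, so it voices to [b]. /ttitisupeodbauzt/ → ttidisubeodbauzt.
Rule 3 (stop-cluster i-epenthesis): /t/ and /t/ form a stop–stop cluster, so [i] is inserted between them. /d/ and /b/ form a stop–stop cluster, so [i] is inserted between them. /ttidisubeodbauzt/ → titidisubeodibauzt.
Rule 4 (high vowel syncope): /i/ is a high vowel flanked by voiceless consonants /t/ and /t/, so it deletes. /titidisubeodibauzt/ → ttidisubeodibauzt.
Rule 5 (final cluster simplification): /t/ is the second consonant of a word-final cluster /zt/, so it deletes. /ttidisubeodibauzt/ → ttidisubeodibauz.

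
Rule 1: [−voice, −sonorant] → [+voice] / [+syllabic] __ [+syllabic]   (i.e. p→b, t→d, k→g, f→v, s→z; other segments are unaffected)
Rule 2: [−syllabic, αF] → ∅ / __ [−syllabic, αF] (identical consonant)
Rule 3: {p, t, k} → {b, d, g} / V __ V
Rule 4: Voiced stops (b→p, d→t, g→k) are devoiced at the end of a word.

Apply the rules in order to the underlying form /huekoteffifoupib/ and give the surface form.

Rule 1 (intervocalic voicing): /k/ is a voiceless obstruent between vowels /e/ and /o/, so it voices to [g]. /t/ is a voiceless obstruent between vowels /o/ and /e/, so it voices to [d]. /f/ is a voiceless obstruent between vowels /i/ and /o/, so it voices to [v]. /p/ is a voiceless obstruent between vowels /u/ and /i/, so it voices to [b]. /huekoteffifoupib/ → huegodeffivoubib.
Rule 2 (degemination): /ff/ is a geminate; the first /f/ deletes. /huegodeffivoubib/ → huegodefivoubib.
Rule 3 (intervocalic voicing): no segment meets the environment; /huegodefivoubib/ is unchanged.
Rule 4 (final devoicing): /b/ is a voiced stop in word-final position, so it devoices to [p]. /huegodefivoubib/ → huegodefivoubip.

huegodefivoubip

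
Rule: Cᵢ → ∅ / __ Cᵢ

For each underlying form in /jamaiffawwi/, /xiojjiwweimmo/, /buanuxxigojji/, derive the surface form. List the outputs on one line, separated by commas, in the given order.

/jamaiffawwi/: /ff/ is a geminate; the first /f/ deletes. /ww/ is a geminate; the first /w/ deletes. → [jamaifawi].
/xiojjiwweimmo/: /jj/ is a geminate; the first /j/ deletes. /ww/ is a geminate; the first /w/ deletes. /mm/ is a geminate; the first /m/ deletes. → [xiojiweimo].
/buanuxxigojji/: /xx/ is a geminate; the first /x/ deletes. /jj/ is a geminate; the first /j/ deletes. → [buanuxigoji].

jamaifawi, xiojiweimo, buanuxigoji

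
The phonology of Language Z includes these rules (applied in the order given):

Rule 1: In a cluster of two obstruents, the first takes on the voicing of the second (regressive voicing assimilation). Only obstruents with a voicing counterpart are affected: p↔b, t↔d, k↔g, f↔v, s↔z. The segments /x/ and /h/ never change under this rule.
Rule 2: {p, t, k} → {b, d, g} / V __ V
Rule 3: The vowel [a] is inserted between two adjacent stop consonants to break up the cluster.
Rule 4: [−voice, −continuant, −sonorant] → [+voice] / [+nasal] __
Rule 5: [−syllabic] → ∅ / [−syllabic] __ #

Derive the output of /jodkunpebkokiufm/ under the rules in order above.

jotakunbepakogiuf

Rule 1 (regressive voicing assimilation): /d/ precedes the voiceless obstruent /k/, so it devoices to [t] by assimilation. /b/ precedes the voiceless obstruent /k/, so it devoices to [p] by assimilation. /jodkunpebkokiufm/ → jotkunpepkokiufm.
Rule 2 (intervocalic voicing): /k/ is a voiceless stop between vowels /o/ and /i/, so it voices to [g]. /jotkunpepkokiufm/ → jotkunpepkogiufm.
Rule 3 (stop-cluster a-epenthesis): /t/ and /k/ form a stop–stop cluster, so [a] is inserted between them. /p/ and /k/ form a stop–stop cluster, so [a] is inserted between them. /jotkunpepkogiufm/ → jotakunpepakogiufm.
Rule 4 (post-nasal voicing): /p/ is a voiceless stop immediately after the nasal /n/, so it voices to [b]. /jotakunpepakogiufm/ → jotakunbepakogiufm.
Rule 5 (final cluster simplification): /m/ is the second consonant of a word-final cluster /fm/, so it deletes. /jotakunbepakogiufm/ → jotakunbepakogiuf.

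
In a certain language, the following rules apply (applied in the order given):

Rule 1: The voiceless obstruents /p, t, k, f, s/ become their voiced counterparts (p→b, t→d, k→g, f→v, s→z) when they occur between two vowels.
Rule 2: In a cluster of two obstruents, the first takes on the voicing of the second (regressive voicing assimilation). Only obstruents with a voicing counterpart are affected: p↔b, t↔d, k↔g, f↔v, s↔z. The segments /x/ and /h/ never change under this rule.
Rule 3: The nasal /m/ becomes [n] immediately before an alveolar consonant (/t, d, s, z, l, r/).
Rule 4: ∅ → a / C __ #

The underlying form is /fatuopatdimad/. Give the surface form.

Rule 1 (intervocalic voicing): /t/ is a voiceless obstruent between vowels /a/ and /u/, so it voices to [d]. /p/ is a voiceless obstruent between vowels /o/ and /a/, so it voices to [b]. /fatuopatdimad/ → faduobatdimad.
Rule 2 (regressive voicing assimilation): /t/ precedes the voiced obstruent /d/, so it voices to [d] by assimilation. /faduobatdimad/ → faduobaddimad.
Rule 3 (nasal place assimilation): no segment meets the environment; /faduobaddimad/ is unchanged.
Rule 4 (final a-epenthesis): the form ends in the consonant /d/, so [a] is inserted word-finally. /faduobaddimad/ → faduobaddimada.

faduobaddimada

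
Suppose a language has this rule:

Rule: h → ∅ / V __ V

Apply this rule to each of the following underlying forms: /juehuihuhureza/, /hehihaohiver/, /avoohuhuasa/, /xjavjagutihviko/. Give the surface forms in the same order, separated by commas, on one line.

/juehuihuhureza/: /h/ occurs between vowels /e/ and /u/, so it deletes. /h/ occurs between vowels /i/ and /u/, so it deletes. /h/ occurs between vowels /u/ and /u/, so it deletes. → [jueuiuureza].
/hehihaohiver/: /h/ occurs between vowels /e/ and /i/, so it deletes. /h/ occurs between vowels /i/ and /a/, so it deletes. /h/ occurs between vowels /o/ and /i/, so it deletes. → [heiaoiver].
/avoohuhuasa/: /h/ occurs between vowels /o/ and /u/, so it deletes. /h/ occurs between vowels /u/ and /u/, so it deletes. → [avoouuasa].
/xjavjagutihviko/: the rule's environment is not met; surfaces unchanged as [xjavjagutihviko].

jueuiuureza, heiaoiver, avoouuasa, xjavjagutihviko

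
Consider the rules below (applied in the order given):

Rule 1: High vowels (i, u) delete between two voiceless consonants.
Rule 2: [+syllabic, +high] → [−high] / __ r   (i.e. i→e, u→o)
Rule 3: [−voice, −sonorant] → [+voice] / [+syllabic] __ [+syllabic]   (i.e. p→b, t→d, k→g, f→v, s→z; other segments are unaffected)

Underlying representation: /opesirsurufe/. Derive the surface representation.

Rule 1 (high vowel syncope): no segment meets the environment; /opesirsurufe/ is unchanged.
Rule 2 (pre-rhotic lowering): /i/ is a high vowel immediately before /r/, so it lowers to [e]. /u/ is a high vowel immediately before /r/, so it lowers to [o]. /opesirsurufe/ → opesersorufe.
Rule 3 (intervocalic voicing): /p/ is a voiceless obstruent between vowels /o/ and /e/, so it voices to [b]. /s/ is a voiceless obstruent between vowels /e/ and /e/, so it voices to [z]. /f/ is a voiceless obstruent between vowels /u/ and /e/, so it voices to [v]. /opesersorufe/ → obezersoruve.

obezersoruve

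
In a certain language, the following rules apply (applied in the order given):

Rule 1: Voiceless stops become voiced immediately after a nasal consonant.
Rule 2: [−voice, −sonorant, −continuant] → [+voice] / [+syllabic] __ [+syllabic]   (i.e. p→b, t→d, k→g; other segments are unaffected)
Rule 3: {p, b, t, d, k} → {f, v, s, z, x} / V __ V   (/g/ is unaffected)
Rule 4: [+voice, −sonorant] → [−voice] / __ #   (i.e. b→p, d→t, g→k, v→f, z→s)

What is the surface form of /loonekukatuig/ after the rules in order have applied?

loonegugazuik

Rule 1 (post-nasal voicing): no segment meets the environment; /loonekukatuig/ is unchanged.
Rule 2 (intervocalic voicing): /k/ is a voiceless stop between vowels /e/ and /u/, so it voices to [g]. /k/ is a voiceless stop between vowels /u/ and /a/, so it voices to [g]. /t/ is a voiceless stop between vowels /a/ and /u/, so it voices to [d]. /loonekukatuig/ → loonegugaduig.
Rule 3 (intervocalic spirantization): /d/ is a stop between vowels /a/ and /u/, so it spirantizes to the fricative [z]. /loonegugaduig/ → loonegugazuig.
Rule 4 (final devoicing): /g/ is a voiced obstruent in word-final position, so it devoices to [k]. /loonegugazuig/ → loonegugazuik.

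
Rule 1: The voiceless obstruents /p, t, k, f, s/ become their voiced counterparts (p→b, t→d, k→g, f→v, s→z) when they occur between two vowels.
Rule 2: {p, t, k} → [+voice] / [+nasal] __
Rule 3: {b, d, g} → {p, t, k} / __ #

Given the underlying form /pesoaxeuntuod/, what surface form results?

Rule 1 (intervocalic voicing): /s/ is a voiceless obstruent between vowels /e/ and /o/, so it voices to [z]. /pesoaxeuntuod/ → pezoaxeuntuod.
Rule 2 (post-nasal voicing): /t/ is a voiceless stop immediately after the nasal /n/, so it voices to [d]. /pezoaxeuntuod/ → pezoaxeunduod.
Rule 3 (final devoicing): /d/ is a voiced stop in word-final position, so it devoices to [t]. /pezoaxeunduod/ → pezoaxeunduot.

pezoaxeunduot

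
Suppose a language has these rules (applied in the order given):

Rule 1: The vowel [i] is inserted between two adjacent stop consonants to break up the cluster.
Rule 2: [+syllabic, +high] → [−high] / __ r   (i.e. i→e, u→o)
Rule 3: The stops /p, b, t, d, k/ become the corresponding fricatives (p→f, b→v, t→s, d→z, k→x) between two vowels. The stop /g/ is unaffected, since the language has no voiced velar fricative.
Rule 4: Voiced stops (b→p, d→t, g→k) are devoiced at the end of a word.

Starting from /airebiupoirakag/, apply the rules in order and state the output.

Rule 1 (stop-cluster i-epenthesis): no segment meets the environment; /airebiupoirakag/ is unchanged.
Rule 2 (pre-rhotic lowering): /i/ is a high vowel immediately before /r/, so it lowers to [e]. /i/ is a high vowel immediately before /r/, so it lowers to [e]. /airebiupoirakag/ → aerebiupoerakag.
Rule 3 (intervocalic spirantization): /b/ is a stop between vowels /e/ and /i/, so it spirantizes to the fricative [v]. /p/ is a stop between vowels /u/ and /o/, so it spirantizes to the fricative [f]. /k/ is a stop between vowels /a/ and /a/, so it spirantizes to the fricative [x]. /aerebiupoerakag/ → aereviufoeraxag.
Rule 4 (final devoicing): /g/ is a voiced stop in word-final position, so it devoices to [k]. /aereviufoeraxag/ → aereviufoeraxak.

aereviufoeraxak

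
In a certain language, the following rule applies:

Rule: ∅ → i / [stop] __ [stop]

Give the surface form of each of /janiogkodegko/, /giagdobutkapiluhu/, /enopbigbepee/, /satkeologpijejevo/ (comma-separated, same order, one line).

janiogikodegiko, giagidobutikapiluhu, enopibigibepee, satikeologipijejevo

/janiogkodegko/: /g/ and /k/ form a stop–stop cluster, so [i] is inserted between them. /g/ and /k/ form a stop–stop cluster, so [i] is inserted between them. → [janiogikodegiko].
/giagdobutkapiluhu/: /g/ and /d/ form a stop–stop cluster, so [i] is inserted between them. /t/ and /k/ form a stop–stop cluster, so [i] is inserted between them. → [giagidobutikapiluhu].
/enopbigbepee/: /p/ and /b/ form a stop–stop cluster, so [i] is inserted between them. /g/ and /b/ form a stop–stop cluster, so [i] is inserted between them. → [enopibigibepee].
/satkeologpijejevo/: /t/ and /k/ form a stop–stop cluster, so [i] is inserted between them. /g/ and /p/ form a stop–stop cluster, so [i] is inserted between them. → [satikeologipijejevo].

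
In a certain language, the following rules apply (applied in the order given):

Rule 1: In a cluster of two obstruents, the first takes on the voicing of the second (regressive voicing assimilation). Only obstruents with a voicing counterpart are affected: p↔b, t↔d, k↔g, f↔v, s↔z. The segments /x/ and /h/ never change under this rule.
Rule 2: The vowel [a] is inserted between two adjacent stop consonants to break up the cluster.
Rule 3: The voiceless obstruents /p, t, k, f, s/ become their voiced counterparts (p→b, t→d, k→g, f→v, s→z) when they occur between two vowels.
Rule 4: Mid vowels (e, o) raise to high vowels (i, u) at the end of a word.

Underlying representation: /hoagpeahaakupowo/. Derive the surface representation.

Rule 1 (regressive voicing assimilation): /g/ precedes the voiceless obstruent /p/, so it devoices to [k] by assimilation. /hoagpeahaakupowo/ → hoakpeahaakupowo.
Rule 2 (stop-cluster a-epenthesis): /k/ and /p/ form a stop–stop cluster, so [a] is inserted between them. /hoakpeahaakupowo/ → hoakapeahaakupowo.
Rule 3 (intervocalic voicing): /k/ is a voiceless obstruent between vowels /a/ and /a/, so it voices to [g]. /p/ is a voiceless obstruent between vowels /a/ and /e/, so it voices to [b]. /k/ is a voiceless obstruent between vowels /a/ and /u/, so it voices to [g]. /p/ is a voiceless obstruent between vowels /u/ and /o/, so it voices to [b]. /hoakapeahaakupowo/ → hoagabeahaagubowo.
Rule 4 (final vowel raising): /o/ is a mid vowel in word-final position, so it raises to [u]. /hoagabeahaagubowo/ → hoagabeahaagubowu.

hoagabeahaagubowu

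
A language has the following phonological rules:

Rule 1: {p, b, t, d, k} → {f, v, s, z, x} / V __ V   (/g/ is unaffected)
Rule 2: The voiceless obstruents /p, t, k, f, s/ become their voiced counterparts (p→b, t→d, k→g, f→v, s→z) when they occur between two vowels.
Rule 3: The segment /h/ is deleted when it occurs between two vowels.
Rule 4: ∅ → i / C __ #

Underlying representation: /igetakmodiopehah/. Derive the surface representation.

Rule 1 (intervocalic spirantization): /t/ is a stop between vowels /e/ and /a/, so it spirantizes to the fricative [s]. /d/ is a stop between vowels /o/ and /i/, so it spirantizes to the fricative [z]. /p/ is a stop between vowels /o/ and /e/, so it spirantizes to the fricative [f]. /igetakmodiopehah/ → igesakmoziofehah.
Rule 2 (intervocalic voicing): /s/ is a voiceless obstruent between vowels /e/ and /a/, so it voices to [z]. /f/ is a voiceless obstruent between vowels /o/ and /e/, so it voices to [v]. /igesakmoziofehah/ → igezakmoziovehah.
Rule 3 (intervocalic h-deletion): /h/ occurs between vowels /e/ and /a/, so it deletes. /igezakmoziovehah/ → igezakmozioveah.
Rule 4 (final i-epenthesis): the form ends in the consonant /h/, so [i] is inserted word-finally. /igezakmozioveah/ → igezakmozioveahi.

igezakmozioveahi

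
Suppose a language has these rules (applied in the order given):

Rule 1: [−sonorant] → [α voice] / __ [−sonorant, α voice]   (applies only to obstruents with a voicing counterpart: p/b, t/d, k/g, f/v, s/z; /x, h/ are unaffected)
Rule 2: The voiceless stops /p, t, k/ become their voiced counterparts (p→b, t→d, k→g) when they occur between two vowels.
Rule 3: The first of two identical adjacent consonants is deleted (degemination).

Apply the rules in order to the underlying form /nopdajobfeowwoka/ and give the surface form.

Rule 1 (regressive voicing assimilation): /p/ precedes the voiced obstruent /d/, so it voices to [b] by assimilation. /b/ precedes the voiceless obstruent /f/, so it devoices to [p] by assimilation. /nopdajobfeowwoka/ → nobdajopfeowwoka.
Rule 2 (intervocalic voicing): /k/ is a voiceless stop between vowels /o/ and /a/, so it voices to [g]. /nobdajopfeowwoka/ → nobdajopfeowwoga.
Rule 3 (degemination): /ww/ is a geminate; the first /w/ deletes. /nobdajopfeowwoga/ → nobdajopfeowoga.

nobdajopfeowoga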